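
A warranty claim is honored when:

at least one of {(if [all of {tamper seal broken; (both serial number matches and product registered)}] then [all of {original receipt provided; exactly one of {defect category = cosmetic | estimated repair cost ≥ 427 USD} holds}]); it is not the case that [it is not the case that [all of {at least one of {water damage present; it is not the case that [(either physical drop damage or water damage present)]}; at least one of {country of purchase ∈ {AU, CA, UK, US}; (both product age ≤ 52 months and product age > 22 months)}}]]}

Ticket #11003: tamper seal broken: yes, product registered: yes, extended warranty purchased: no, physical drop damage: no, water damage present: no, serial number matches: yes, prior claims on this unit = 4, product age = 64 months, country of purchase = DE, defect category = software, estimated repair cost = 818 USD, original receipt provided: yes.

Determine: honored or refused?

Atomic conditions:
  tamper seal broken: yes → true
  serial number matches: yes → true
  product registered: yes → true
  original receipt provided: yes → true
  defect category = cosmetic: software == cosmetic is false
  estimated repair cost ≥ 427 USD: 818 ≥ 427 is true
  water damage present: no → false
  physical drop damage: no → false
  country of purchase ∈ {AU, CA, UK, US}: DE is not in the set → false
  product age ≤ 52 months: 64 ≤ 52 is false
  product age > 22 months: 64 > 22 is true
Combine:
[1.1.2] true AND true = true
[1.1] true AND true = true
[1.2.2] exactly-one(false, true) = true
[1.2] true AND true = true
[1] true → true = true
[2.1.1.1.2.1] false OR false = false
[2.1.1.1.2] NOT false = true
[2.1.1.1] false OR true = true
[2.1.1.2.2] false AND true = false
[2.1.1.2] false OR false = false
[2.1.1] true AND false = false
[2.1] NOT false = true
[2] NOT true = false
[root] true OR false = true
Overall: true → honored

Honored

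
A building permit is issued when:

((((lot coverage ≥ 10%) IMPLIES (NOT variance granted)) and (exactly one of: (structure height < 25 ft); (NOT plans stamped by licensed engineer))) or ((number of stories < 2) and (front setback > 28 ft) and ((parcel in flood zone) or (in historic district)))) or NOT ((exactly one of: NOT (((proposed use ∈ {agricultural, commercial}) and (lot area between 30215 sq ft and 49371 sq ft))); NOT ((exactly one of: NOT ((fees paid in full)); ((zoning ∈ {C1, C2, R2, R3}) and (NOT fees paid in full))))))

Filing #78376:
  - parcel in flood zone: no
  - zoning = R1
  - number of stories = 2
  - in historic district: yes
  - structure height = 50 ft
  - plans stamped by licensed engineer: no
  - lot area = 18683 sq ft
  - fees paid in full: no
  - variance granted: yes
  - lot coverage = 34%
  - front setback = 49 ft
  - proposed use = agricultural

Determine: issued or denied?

Denied

Atomic conditions:
  lot coverage ≥ 10%: 34 ≥ 10 is true
  NOT variance granted: yes → false
  structure height < 25 ft: 50 < 25 is false
  NOT plans stamped by licensed engineer: no → true
  number of stories < 2: 2 < 2 is false
  front setback > 28 ft: 49 > 28 is true
  parcel in flood zone: no → false
  in historic district: yes → true
  proposed use ∈ {agricultural, commercial}: agricultural is in the set → true
  lot area between 30215 sq ft and 49371 sq ft: 18683 in [30215, 49371] is false
  fees paid in full: no → false
  zoning ∈ {C1, C2, R2, R3}: R1 is not in the set → false
  NOT fees paid in full: no → true
Combine:
[1.1.1] true → false = false
[1.1.2] exactly-one(false, true) = true
[1.1] false AND true = false
[1.2.3] false OR true = true
[1.2] false AND true AND true = false
[1] false OR false = false
[2.1.1.1] true AND false = false
[2.1.1] NOT false = true
[2.1.2.1.1] NOT false = true
[2.1.2.1.2] false AND true = false
[2.1.2.1] exactly-one(true, false) = true
[2.1.2] NOT true = false
[2.1] exactly-one(true, false) = true
[2] NOT true = false
[root] false OR false = false
Overall: false → denied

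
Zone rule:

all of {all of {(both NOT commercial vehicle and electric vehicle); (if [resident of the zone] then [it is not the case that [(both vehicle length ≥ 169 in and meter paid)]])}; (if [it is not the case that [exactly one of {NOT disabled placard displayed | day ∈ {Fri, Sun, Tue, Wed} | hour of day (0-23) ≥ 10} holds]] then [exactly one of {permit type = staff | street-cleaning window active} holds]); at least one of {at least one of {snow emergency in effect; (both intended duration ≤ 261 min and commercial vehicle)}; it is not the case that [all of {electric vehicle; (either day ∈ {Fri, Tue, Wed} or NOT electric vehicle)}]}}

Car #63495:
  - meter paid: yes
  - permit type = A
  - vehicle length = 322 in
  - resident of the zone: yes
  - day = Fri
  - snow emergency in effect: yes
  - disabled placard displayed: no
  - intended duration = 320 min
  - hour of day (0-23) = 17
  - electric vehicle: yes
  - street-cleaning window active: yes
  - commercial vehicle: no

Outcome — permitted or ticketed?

Atomic conditions:
  NOT commercial vehicle: no → true
  electric vehicle: yes → true
  resident of the zone: yes → true
  vehicle length ≥ 169 in: 322 ≥ 169 is true
  meter paid: yes → true
  NOT disabled placard displayed: no → true
  day ∈ {Fri, Sun, Tue, Wed}: Fri is in the set → true
  hour of day (0-23) ≥ 10: 17 ≥ 10 is true
  permit type = staff: A == staff is false
  street-cleaning window active: yes → true
  snow emergency in effect: yes → true
  intended duration ≤ 261 min: 320 ≤ 261 is false
  commercial vehicle: no → false
  day ∈ {Fri, Tue, Wed}: Fri is in the set → true
  NOT electric vehicle: yes → false
Combine:
[1.1] true AND true = true
[1.2.2.1] true AND true = true
[1.2.2] NOT true = false
[1.2] true → false = false
[1] true AND false = false
[2.1.1] exactly-one(true, true, true) = false
[2.1] NOT false = true
[2.2] exactly-one(false, true) = true
[2] true → true = true
[3.1.2] false AND false = false
[3.1] true OR false = true
[3.2.1.2] true OR false = true
[3.2.1] true AND true = true
[3.2] NOT true = false
[3] true OR false = true
[root] false AND true AND true = false
Overall: false → ticketed

Ticketed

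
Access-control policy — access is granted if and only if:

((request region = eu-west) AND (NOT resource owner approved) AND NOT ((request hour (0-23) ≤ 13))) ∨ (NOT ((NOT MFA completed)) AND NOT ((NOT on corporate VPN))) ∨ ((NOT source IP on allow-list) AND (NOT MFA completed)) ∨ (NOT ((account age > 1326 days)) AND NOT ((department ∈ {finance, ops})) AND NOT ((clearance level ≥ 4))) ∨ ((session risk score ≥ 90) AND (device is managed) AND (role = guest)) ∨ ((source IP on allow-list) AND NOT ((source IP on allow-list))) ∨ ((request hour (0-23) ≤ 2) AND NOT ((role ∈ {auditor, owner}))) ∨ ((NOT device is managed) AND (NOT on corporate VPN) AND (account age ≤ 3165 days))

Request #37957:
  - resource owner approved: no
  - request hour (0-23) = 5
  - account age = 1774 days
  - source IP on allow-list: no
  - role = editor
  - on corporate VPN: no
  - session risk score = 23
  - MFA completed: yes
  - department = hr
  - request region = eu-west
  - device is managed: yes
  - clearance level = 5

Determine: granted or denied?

Denied

Atomic conditions:
  request region = eu-west: eu-west == eu-west is true
  NOT resource owner approved: no → true
  request hour (0-23) ≤ 13: 5 ≤ 13 is true
  NOT MFA completed: yes → false
  NOT on corporate VPN: no → true
  NOT source IP on allow-list: no → true
  account age > 1326 days: 1774 > 1326 is true
  department ∈ {finance, ops}: hr is not in the set → false
  clearance level ≥ 4: 5 ≥ 4 is true
  session risk score ≥ 90: 23 ≥ 90 is false
  device is managed: yes → true
  role = guest: editor == guest is false
  source IP on allow-list: no → false
  request hour (0-23) ≤ 2: 5 ≤ 2 is false
  role ∈ {auditor, owner}: editor is not in the set → false
  NOT device is managed: yes → false
  account age ≤ 3165 days: 1774 ≤ 3165 is true
Combine:
[1.3] NOT true = false
[1] true AND true AND false = false
[2.1] NOT false = true
[2.2] NOT true = false
[2] true AND false = false
[3] true AND false = false
[4.1] NOT true = false
[4.2] NOT false = true
[4.3] NOT true = false
[4] false AND true AND false = false
[5] false AND true AND false = false
[6.2] NOT false = true
[6] false AND true = false
[7.2] NOT false = true
[7] false AND true = false
[8] false AND true AND true = false
[root] false OR false OR false OR false OR false OR false OR false OR false = false
Overall: false → denied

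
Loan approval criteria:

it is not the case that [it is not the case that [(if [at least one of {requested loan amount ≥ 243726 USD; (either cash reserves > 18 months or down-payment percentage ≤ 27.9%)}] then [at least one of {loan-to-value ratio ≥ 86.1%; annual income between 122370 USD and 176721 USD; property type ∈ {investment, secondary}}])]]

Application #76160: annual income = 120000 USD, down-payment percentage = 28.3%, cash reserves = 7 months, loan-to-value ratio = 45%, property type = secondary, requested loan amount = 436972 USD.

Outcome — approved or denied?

Atomic conditions:
  requested loan amount ≥ 243726 USD: 436972 ≥ 243726 is true
  cash reserves > 18 months: 7 > 18 is false
  down-payment percentage ≤ 27.9%: 28.3 ≤ 27.9 is false
  loan-to-value ratio ≥ 86.1%: 45 ≥ 86.1 is false
  annual income between 122370 USD and 176721 USD: 120000 in [122370, 176721] is false
  property type ∈ {investment, secondary}: secondary is in the set → true
Combine:
[1.1.1.2] false OR false = false
[1.1.1] true OR false = true
[1.1.2] false OR false OR true = true
[1.1] true → true = true
[1] NOT true = false
[root] NOT false = true
Overall: true → approved

Approved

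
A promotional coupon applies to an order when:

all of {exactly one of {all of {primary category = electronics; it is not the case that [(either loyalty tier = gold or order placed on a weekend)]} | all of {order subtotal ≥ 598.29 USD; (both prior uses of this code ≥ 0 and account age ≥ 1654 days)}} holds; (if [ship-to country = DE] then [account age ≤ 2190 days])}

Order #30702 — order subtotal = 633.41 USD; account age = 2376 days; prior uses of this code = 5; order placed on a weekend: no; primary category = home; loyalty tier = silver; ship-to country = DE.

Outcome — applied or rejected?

Atomic conditions:
  primary category = electronics: home == electronics is false
  loyalty tier = gold: silver == gold is false
  order placed on a weekend: no → false
  order subtotal ≥ 598.29 USD: 633.41 ≥ 598.29 is true
  prior uses of this code ≥ 0: 5 ≥ 0 is true
  account age ≥ 1654 days: 2376 ≥ 1654 is true
  ship-to country = DE: DE == DE is true
  account age ≤ 2190 days: 2376 ≤ 2190 is false
Combine:
[1.1.2.1] false OR false = false
[1.1.2] NOT false = true
[1.1] false AND true = false
[1.2.2] true AND true = true
[1.2] true AND true = true
[1] exactly-one(false, true) = true
[2] true → false = false
[root] true AND false = false
Overall: false → rejected

Rejected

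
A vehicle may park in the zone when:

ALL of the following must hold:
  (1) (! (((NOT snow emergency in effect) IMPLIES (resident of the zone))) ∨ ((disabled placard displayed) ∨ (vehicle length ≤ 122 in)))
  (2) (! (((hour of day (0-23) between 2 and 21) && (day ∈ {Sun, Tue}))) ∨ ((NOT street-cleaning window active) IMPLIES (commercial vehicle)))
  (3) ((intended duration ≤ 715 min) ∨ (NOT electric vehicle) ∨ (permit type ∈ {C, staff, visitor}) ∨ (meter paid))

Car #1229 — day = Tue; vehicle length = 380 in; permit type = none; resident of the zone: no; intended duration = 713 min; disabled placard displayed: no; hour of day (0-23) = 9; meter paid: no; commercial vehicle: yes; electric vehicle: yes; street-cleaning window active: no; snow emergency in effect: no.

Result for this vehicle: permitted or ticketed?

Permitted

Atomic conditions:
  NOT snow emergency in effect: no → true
  resident of the zone: no → false
  disabled placard displayed: no → false
  vehicle length ≤ 122 in: 380 ≤ 122 is false
  hour of day (0-23) between 2 and 21: 9 in [2, 21] is true
  day ∈ {Sun, Tue}: Tue is in the set → true
  NOT street-cleaning window active: no → true
  commercial vehicle: yes → true
  intended duration ≤ 715 min: 713 ≤ 715 is true
  NOT electric vehicle: yes → false
  permit type ∈ {C, staff, visitor}: none is not in the set → false
  meter paid: no → false
Combine:
[1.1.1] true → false = false
[1.1] NOT false = true
[1.2] false OR false = false
[1] true OR false = true
[2.1.1] true AND true = true
[2.1] NOT true = false
[2.2] true → true = true
[2] false OR true = true
[3] true OR false OR false OR false = true
[root] true AND true AND true = true
Overall: true → permitted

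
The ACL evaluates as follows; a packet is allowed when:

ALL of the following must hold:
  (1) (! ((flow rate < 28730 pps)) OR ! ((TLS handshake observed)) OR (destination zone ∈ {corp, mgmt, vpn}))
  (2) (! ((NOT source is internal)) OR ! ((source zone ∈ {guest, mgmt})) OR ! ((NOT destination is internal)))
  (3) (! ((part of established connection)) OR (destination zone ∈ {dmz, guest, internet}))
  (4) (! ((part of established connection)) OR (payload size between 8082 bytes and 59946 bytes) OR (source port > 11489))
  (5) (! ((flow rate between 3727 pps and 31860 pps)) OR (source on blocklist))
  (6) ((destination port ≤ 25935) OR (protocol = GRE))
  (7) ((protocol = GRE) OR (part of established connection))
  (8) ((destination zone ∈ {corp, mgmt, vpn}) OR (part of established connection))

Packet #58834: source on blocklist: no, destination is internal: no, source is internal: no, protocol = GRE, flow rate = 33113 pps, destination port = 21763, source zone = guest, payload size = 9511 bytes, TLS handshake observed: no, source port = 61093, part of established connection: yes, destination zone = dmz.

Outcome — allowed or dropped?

Atomic conditions:
  flow rate < 28730 pps: 33113 < 28730 is false
  TLS handshake observed: no → false
  destination zone ∈ {corp, mgmt, vpn}: dmz is not in the set → false
  NOT source is internal: no → true
  source zone ∈ {guest, mgmt}: guest is in the set → true
  NOT destination is internal: no → true
  part of established connection: yes → true
  destination zone ∈ {dmz, guest, internet}: dmz is in the set → true
  payload size between 8082 bytes and 59946 bytes: 9511 in [8082, 59946] is true
  source port > 11489: 61093 > 11489 is true
  flow rate between 3727 pps and 31860 pps: 33113 in [3727, 31860] is false
  source on blocklist: no → false
  destination port ≤ 25935: 21763 ≤ 25935 is true
  protocol = GRE: GRE == GRE is true
Combine:
[1.1] NOT false = true
[1.2] NOT false = true
[1] true OR true OR false = true
[2.1] NOT true = false
[2.2] NOT true = false
[2.3] NOT true = false
[2] false OR false OR false = false
[3.1] NOT true = false
[3] false OR true = true
[4.1] NOT true = false
[4] false OR true OR true = true
[5.1] NOT false = true
[5] true OR false = true
[6] true OR true = true
[7] true OR true = true
[8] false OR true = true
[root] true AND false AND true AND true AND true AND true AND true AND true = false
Overall: false → dropped

Dropped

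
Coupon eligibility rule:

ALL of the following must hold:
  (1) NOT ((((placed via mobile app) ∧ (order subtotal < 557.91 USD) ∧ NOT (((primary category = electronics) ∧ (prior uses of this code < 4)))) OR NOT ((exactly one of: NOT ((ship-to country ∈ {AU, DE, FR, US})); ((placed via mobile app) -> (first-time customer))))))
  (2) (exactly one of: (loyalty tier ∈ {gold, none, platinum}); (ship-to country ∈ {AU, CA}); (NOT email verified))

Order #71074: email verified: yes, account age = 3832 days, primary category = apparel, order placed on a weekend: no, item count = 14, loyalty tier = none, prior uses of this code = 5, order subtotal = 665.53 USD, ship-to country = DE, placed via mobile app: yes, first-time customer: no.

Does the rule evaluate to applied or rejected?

Rejected

Atomic conditions:
  placed via mobile app: yes → true
  order subtotal < 557.91 USD: 665.53 < 557.91 is false
  primary category = electronics: apparel == electronics is false
  prior uses of this code < 4: 5 < 4 is false
  ship-to country ∈ {AU, DE, FR, US}: DE is in the set → true
  first-time customer: no → false
  loyalty tier ∈ {gold, none, platinum}: none is in the set → true
  ship-to country ∈ {AU, CA}: DE is not in the set → false
  NOT email verified: yes → false
Combine:
[1.1.1.3.1] false AND false = false
[1.1.1.3] NOT false = true
[1.1.1] true AND false AND true = false
[1.1.2.1.1] NOT true = false
[1.1.2.1.2] true → false = false
[1.1.2.1] exactly-one(false, false) = false
[1.1.2] NOT false = true
[1.1] false OR true = true
[1] NOT true = false
[2] exactly-one(true, false, false) = true
[root] false AND true = false
Overall: false → rejected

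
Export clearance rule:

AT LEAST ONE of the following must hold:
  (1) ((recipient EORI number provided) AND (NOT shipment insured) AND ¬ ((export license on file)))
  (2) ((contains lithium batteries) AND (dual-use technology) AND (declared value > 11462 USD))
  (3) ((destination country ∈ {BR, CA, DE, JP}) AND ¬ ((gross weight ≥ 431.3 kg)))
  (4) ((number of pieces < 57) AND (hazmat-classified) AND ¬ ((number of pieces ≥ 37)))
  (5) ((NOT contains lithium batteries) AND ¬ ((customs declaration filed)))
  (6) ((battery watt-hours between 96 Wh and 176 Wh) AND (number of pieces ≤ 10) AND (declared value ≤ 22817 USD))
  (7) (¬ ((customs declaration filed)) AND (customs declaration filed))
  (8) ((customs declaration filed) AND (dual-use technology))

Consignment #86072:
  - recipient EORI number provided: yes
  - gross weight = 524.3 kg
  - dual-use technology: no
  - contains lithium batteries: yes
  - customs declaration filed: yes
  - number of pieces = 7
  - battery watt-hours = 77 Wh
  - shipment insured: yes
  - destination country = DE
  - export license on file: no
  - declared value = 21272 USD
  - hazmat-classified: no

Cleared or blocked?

Blocked

Atomic conditions:
  recipient EORI number provided: yes → true
  NOT shipment insured: yes → false
  export license on file: no → false
  contains lithium batteries: yes → true
  dual-use technology: no → false
  declared value > 11462 USD: 21272 > 11462 is true
  destination country ∈ {BR, CA, DE, JP}: DE is in the set → true
  gross weight ≥ 431.3 kg: 524.3 ≥ 431.3 is true
  number of pieces < 57: 7 < 57 is true
  hazmat-classified: no → false
  number of pieces ≥ 37: 7 ≥ 37 is false
  NOT contains lithium batteries: yes → false
  customs declaration filed: yes → true
  battery watt-hours between 96 Wh and 176 Wh: 77 in [96, 176] is false
  number of pieces ≤ 10: 7 ≤ 10 is true
  declared value ≤ 22817 USD: 21272 ≤ 22817 is true
Combine:
[1.3] NOT false = true
[1] true AND false AND true = false
[2] true AND false AND true = false
[3.2] NOT true = false
[3] true AND false = false
[4.3] NOT false = true
[4] true AND false AND true = false
[5.2] NOT true = false
[5] false AND false = false
[6] false AND true AND true = false
[7.1] NOT true = false
[7] false AND true = false
[8] true AND false = false
[root] false OR false OR false OR false OR false OR false OR false OR false = false
Overall: false → blocked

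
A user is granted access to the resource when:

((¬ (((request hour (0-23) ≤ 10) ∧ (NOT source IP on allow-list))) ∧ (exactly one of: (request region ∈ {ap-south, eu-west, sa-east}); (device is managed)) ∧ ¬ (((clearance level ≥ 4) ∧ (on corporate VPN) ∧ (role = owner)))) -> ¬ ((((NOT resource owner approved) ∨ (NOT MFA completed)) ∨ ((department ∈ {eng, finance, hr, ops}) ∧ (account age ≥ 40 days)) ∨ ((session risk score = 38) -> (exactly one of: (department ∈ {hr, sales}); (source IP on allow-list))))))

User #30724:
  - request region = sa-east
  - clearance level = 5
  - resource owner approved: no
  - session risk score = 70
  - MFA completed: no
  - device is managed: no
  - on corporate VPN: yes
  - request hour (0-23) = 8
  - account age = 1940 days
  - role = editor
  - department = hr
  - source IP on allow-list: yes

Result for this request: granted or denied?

Atomic conditions:
  request hour (0-23) ≤ 10: 8 ≤ 10 is true
  NOT source IP on allow-list: yes → false
  request region ∈ {ap-south, eu-west, sa-east}: sa-east is in the set → true
  device is managed: no → false
  clearance level ≥ 4: 5 ≥ 4 is true
  on corporate VPN: yes → true
  role = owner: editor == owner is false
  NOT resource owner approved: no → true
  NOT MFA completed: no → true
  department ∈ {eng, finance, hr, ops}: hr is in the set → true
  account age ≥ 40 days: 1940 ≥ 40 is true
  session risk score = 38: 70 == 38 is false
  department ∈ {hr, sales}: hr is in the set → true
  source IP on allow-list: yes → true
Combine:
[1.1.1] true AND false = false
[1.1] NOT false = true
[1.2] exactly-one(true, false) = true
[1.3.1] true AND true AND false = false
[1.3] NOT false = true
[1] true AND true AND true = true
[2.1.1] true OR true = true
[2.1.2] true AND true = true
[2.1.3.2] exactly-one(true, true) = false
[2.1.3] false → false (antecedent false ⇒ implication holds) = true
[2.1] true OR true OR true = true
[2] NOT true = false
[root] true → false = false
Overall: false → denied

Denied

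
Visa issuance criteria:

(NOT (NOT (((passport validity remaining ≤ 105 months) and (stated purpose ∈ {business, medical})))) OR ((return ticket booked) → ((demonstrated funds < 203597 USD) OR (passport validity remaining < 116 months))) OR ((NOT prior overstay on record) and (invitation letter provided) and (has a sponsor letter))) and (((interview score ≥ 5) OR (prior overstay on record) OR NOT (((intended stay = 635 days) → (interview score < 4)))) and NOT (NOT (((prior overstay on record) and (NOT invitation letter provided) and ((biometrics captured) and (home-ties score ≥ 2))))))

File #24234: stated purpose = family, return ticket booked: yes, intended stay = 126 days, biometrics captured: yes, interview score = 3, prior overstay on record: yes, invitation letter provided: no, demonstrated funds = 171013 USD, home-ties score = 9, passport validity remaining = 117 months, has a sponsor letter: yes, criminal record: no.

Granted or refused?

Granted

Atomic conditions:
  passport validity remaining ≤ 105 months: 117 ≤ 105 is false
  stated purpose ∈ {business, medical}: family is not in the set → false
  return ticket booked: yes → true
  demonstrated funds < 203597 USD: 171013 < 203597 is true
  passport validity remaining < 116 months: 117 < 116 is false
  NOT prior overstay on record: yes → false
  invitation letter provided: no → false
  has a sponsor letter: yes → true
  interview score ≥ 5: 3 ≥ 5 is false
  prior overstay on record: yes → true
  intended stay = 635 days: 126 == 635 is false
  interview score < 4: 3 < 4 is true
  NOT invitation letter provided: no → true
  biometrics captured: yes → true
  home-ties score ≥ 2: 9 ≥ 2 is true
Combine:
[1.1.1.1] false AND false = false
[1.1.1] NOT false = true
[1.1] NOT true = false
[1.2.2] true OR false = true
[1.2] true → true = true
[1.3] false AND false AND true = false
[1] false OR true OR false = true
[2.1.3.1] false → true (antecedent false ⇒ implication holds) = true
[2.1.3] NOT true = false
[2.1] false OR true OR false = true
[2.2.1.1.3] true AND true = true
[2.2.1.1] true AND true AND true = true
[2.2.1] NOT true = false
[2.2] NOT false = true
[2] true AND true = true
[root] true AND true = true
Overall: true → granted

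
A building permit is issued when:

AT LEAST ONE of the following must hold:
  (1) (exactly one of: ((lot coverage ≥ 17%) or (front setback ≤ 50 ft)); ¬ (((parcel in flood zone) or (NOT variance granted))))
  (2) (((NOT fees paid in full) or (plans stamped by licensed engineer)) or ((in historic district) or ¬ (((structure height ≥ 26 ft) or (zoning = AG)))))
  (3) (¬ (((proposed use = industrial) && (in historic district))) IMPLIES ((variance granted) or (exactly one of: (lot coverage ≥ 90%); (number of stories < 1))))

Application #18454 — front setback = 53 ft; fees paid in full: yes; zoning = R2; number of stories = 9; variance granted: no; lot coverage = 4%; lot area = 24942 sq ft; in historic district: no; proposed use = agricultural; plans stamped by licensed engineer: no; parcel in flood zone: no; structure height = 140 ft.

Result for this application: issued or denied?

Atomic conditions:
  lot coverage ≥ 17%: 4 ≥ 17 is false
  front setback ≤ 50 ft: 53 ≤ 50 is false
  parcel in flood zone: no → false
  NOT variance granted: no → true
  NOT fees paid in full: yes → false
  plans stamped by licensed engineer: no → false
  in historic district: no → false
  structure height ≥ 26 ft: 140 ≥ 26 is true
  zoning = AG: R2 == AG is false
  proposed use = industrial: agricultural == industrial is false
  variance granted: no → false
  lot coverage ≥ 90%: 4 ≥ 90 is false
  number of stories < 1: 9 < 1 is false
Combine:
[1.1] false OR false = false
[1.2.1] false OR true = true
[1.2] NOT true = false
[1] exactly-one(false, false) = false
[2.1] false OR false = false
[2.2.2.1] true OR false = true
[2.2.2] NOT true = false
[2.2] false OR false = false
[2] false OR false = false
[3.1.1] false AND false = false
[3.1] NOT false = true
[3.2.2] exactly-one(false, false) = false
[3.2] false OR false = false
[3] true → false = false
[root] false OR false OR false = false
Overall: false → denied

Denied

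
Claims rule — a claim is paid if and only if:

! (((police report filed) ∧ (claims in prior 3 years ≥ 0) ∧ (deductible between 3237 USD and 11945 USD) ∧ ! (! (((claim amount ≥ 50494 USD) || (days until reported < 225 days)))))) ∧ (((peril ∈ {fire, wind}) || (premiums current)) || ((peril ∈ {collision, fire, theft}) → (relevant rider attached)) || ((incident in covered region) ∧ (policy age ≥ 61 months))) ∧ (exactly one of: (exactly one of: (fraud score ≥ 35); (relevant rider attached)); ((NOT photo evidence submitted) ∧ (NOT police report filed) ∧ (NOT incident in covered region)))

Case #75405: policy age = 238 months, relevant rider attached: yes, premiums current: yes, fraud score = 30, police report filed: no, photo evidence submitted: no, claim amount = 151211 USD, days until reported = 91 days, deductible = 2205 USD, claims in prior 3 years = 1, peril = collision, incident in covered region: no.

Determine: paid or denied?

Denied

Atomic conditions:
  police report filed: no → false
  claims in prior 3 years ≥ 0: 1 ≥ 0 is true
  deductible between 3237 USD and 11945 USD: 2205 in [3237, 11945] is false
  claim amount ≥ 50494 USD: 151211 ≥ 50494 is true
  days until reported < 225 days: 91 < 225 is true
  peril ∈ {fire, wind}: collision is not in the set → false
  premiums current: yes → true
  peril ∈ {collision, fire, theft}: collision is in the set → true
  relevant rider attached: yes → true
  incident in covered region: no → false
  policy age ≥ 61 months: 238 ≥ 61 is true
  fraud score ≥ 35: 30 ≥ 35 is false
  NOT photo evidence submitted: no → true
  NOT police report filed: no → true
  NOT incident in covered region: no → true
Combine:
[1.1.4.1.1] true OR true = true
[1.1.4.1] NOT true = false
[1.1.4] NOT false = true
[1.1] false AND true AND false AND true = false
[1] NOT false = true
[2.1] false OR true = true
[2.2] true → true = true
[2.3] false AND true = false
[2] true OR true OR false = true
[3.1] exactly-one(false, true) = true
[3.2] true AND true AND true = true
[3] exactly-one(true, true) = false
[root] true AND true AND false = false
Overall: false → denied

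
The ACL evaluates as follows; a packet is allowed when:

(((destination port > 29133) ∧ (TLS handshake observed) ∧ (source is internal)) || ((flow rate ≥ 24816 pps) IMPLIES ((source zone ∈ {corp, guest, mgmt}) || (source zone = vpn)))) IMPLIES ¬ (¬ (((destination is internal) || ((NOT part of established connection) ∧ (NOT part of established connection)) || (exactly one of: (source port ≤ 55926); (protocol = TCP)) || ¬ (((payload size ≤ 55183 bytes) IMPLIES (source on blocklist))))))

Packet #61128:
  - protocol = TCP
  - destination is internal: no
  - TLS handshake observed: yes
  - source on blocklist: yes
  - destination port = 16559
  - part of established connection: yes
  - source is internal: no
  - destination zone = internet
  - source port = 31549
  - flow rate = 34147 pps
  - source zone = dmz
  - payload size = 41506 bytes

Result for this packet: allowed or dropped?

Allowed

Atomic conditions:
  destination port > 29133: 16559 > 29133 is false
  TLS handshake observed: yes → true
  source is internal: no → false
  flow rate ≥ 24816 pps: 34147 ≥ 24816 is true
  source zone ∈ {corp, guest, mgmt}: dmz is not in the set → false
  source zone = vpn: dmz == vpn is false
  destination is internal: no → false
  NOT part of established connection: yes → false
  source port ≤ 55926: 31549 ≤ 55926 is true
  protocol = TCP: TCP == TCP is true
  payload size ≤ 55183 bytes: 41506 ≤ 55183 is true
  source on blocklist: yes → true
Combine:
[1.1] false AND true AND false = false
[1.2.2] false OR false = false
[1.2] true → false = false
[1] false OR false = false
[2.1.1.2] false AND false = false
[2.1.1.3] exactly-one(true, true) = false
[2.1.1.4.1] true → true = true
[2.1.1.4] NOT true = false
[2.1.1] false OR false OR false OR false = false
[2.1] NOT false = true
[2] NOT true = false
[root] false → false (antecedent false ⇒ implication holds) = true
Overall: true → allowed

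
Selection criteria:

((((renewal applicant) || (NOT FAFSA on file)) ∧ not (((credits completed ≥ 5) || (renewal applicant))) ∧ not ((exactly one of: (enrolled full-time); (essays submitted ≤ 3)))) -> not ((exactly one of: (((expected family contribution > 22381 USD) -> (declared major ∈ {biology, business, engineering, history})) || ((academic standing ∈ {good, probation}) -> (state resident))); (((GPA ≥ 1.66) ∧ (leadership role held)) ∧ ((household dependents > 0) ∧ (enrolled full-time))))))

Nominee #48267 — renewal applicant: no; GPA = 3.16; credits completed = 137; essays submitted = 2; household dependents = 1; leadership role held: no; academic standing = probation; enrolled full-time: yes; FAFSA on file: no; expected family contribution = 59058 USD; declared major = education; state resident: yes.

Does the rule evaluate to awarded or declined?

Atomic conditions:
  renewal applicant: no → false
  NOT FAFSA on file: no → true
  credits completed ≥ 5: 137 ≥ 5 is true
  enrolled full-time: yes → true
  essays submitted ≤ 3: 2 ≤ 3 is true
  expected family contribution > 22381 USD: 59058 > 22381 is true
  declared major ∈ {biology, business, engineering, history}: education is not in the set → false
  academic standing ∈ {good, probation}: probation is in the set → true
  state resident: yes → true
  GPA ≥ 1.66: 3.16 ≥ 1.66 is true
  leadership role held: no → false
  household dependents > 0: 1 > 0 is true
Combine:
[1.1] false OR true = true
[1.2.1] true OR false = true
[1.2] NOT true = false
[1.3.1] exactly-one(true, true) = false
[1.3] NOT false = true
[1] true AND false AND true = false
[2.1.1.1] true → false = false
[2.1.1.2] true → true = true
[2.1.1] false OR true = true
[2.1.2.1] true AND false = false
[2.1.2.2] true AND true = true
[2.1.2] false AND true = false
[2.1] exactly-one(true, false) = true
[2] NOT true = false
[root] false → false (antecedent false ⇒ implication holds) = true
Overall: true → awarded

Awarded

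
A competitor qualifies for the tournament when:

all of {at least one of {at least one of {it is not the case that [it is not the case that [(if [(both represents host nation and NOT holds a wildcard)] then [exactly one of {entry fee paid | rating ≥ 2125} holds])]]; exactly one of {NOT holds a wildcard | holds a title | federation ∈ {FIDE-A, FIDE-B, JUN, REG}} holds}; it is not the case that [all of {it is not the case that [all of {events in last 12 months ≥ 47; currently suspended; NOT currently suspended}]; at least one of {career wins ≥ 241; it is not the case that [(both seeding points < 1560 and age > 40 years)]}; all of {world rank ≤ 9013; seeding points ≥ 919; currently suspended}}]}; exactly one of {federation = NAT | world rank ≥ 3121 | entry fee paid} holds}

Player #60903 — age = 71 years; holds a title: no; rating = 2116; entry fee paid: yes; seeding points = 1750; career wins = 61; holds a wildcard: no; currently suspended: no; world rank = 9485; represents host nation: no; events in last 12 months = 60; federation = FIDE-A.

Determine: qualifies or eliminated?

Atomic conditions:
  represents host nation: no → false
  NOT holds a wildcard: no → true
  entry fee paid: yes → true
  rating ≥ 2125: 2116 ≥ 2125 is false
  holds a title: no → false
  federation ∈ {FIDE-A, FIDE-B, JUN, REG}: FIDE-A is in the set → true
  events in last 12 months ≥ 47: 60 ≥ 47 is true
  currently suspended: no → false
  NOT currently suspended: no → true
  career wins ≥ 241: 61 ≥ 241 is false
  seeding points < 1560: 1750 < 1560 is false
  age > 40 years: 71 > 40 is true
  world rank ≤ 9013: 9485 ≤ 9013 is false
  seeding points ≥ 919: 1750 ≥ 919 is true
  federation = NAT: FIDE-A == NAT is false
  world rank ≥ 3121: 9485 ≥ 3121 is true
Combine:
[1.1.1.1.1.1] false AND true = false
[1.1.1.1.1.2] exactly-one(true, false) = true
[1.1.1.1.1] false → true (antecedent false ⇒ implication holds) = true
[1.1.1.1] NOT true = false
[1.1.1] NOT false = true
[1.1.2] exactly-one(true, false, true) = false
[1.1] true OR false = true
[1.2.1.1.1] true AND false AND true = false
[1.2.1.1] NOT false = true
[1.2.1.2.2.1] false AND true = false
[1.2.1.2.2] NOT false = true
[1.2.1.2] false OR true = true
[1.2.1.3] false AND true AND false = false
[1.2.1] true AND true AND false = false
[1.2] NOT false = true
[1] true OR true = true
[2] exactly-one(false, true, true) = false
[root] true AND false = false
Overall: false → eliminated

Eliminated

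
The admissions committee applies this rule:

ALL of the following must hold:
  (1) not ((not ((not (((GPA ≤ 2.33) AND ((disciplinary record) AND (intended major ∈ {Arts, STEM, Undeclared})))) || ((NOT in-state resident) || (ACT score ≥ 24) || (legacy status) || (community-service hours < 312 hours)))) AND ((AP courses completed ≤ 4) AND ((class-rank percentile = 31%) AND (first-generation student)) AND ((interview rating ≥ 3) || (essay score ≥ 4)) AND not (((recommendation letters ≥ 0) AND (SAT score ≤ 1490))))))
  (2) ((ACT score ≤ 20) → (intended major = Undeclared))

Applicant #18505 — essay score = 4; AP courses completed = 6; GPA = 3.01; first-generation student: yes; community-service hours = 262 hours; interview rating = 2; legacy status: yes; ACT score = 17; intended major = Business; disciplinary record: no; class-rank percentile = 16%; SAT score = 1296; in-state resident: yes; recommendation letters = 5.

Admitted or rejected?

Rejected

Atomic conditions:
  GPA ≤ 2.33: 3.01 ≤ 2.33 is false
  disciplinary record: no → false
  intended major ∈ {Arts, STEM, Undeclared}: Business is not in the set → false
  NOT in-state resident: yes → false
  ACT score ≥ 24: 17 ≥ 24 is false
  legacy status: yes → true
  community-service hours < 312 hours: 262 < 312 is true
  AP courses completed ≤ 4: 6 ≤ 4 is false
  class-rank percentile = 31%: 16 == 31 is false
  first-generation student: yes → true
  interview rating ≥ 3: 2 ≥ 3 is false
  essay score ≥ 4: 4 ≥ 4 is true
  recommendation letters ≥ 0: 5 ≥ 0 is true
  SAT score ≤ 1490: 1296 ≤ 1490 is true
  ACT score ≤ 20: 17 ≤ 20 is true
  intended major = Undeclared: Business == Undeclared is false
Combine:
[1.1.1.1.1.1.2] false AND false = false
[1.1.1.1.1.1] false AND false = false
[1.1.1.1.1] NOT false = true
[1.1.1.1.2] false OR false OR true OR true = true
[1.1.1.1] true OR true = true
[1.1.1] NOT true = false
[1.1.2.2] false AND true = false
[1.1.2.3] false OR true = true
[1.1.2.4.1] true AND true = true
[1.1.2.4] NOT true = false
[1.1.2] false AND false AND true AND false = false
[1.1] false AND false = false
[1] NOT false = true
[2] true → false = false
[root] true AND false = false
Overall: false → rejected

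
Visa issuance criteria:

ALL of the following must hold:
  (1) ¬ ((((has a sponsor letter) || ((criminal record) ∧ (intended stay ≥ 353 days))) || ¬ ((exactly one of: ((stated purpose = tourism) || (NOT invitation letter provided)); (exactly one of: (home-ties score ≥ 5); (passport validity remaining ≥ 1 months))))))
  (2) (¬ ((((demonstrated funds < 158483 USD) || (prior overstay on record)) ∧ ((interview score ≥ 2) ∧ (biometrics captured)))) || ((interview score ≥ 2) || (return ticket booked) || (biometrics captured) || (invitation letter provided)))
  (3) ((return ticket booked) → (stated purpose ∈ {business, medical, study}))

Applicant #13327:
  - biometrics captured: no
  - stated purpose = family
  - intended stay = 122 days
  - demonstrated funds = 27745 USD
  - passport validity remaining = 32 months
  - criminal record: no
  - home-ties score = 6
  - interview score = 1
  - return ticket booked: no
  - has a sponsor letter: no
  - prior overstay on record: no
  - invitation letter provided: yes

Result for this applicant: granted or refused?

Refused

Atomic conditions:
  has a sponsor letter: no → false
  criminal record: no → false
  intended stay ≥ 353 days: 122 ≥ 353 is false
  stated purpose = tourism: family == tourism is false
  NOT invitation letter provided: yes → false
  home-ties score ≥ 5: 6 ≥ 5 is true
  passport validity remaining ≥ 1 months: 32 ≥ 1 is true
  demonstrated funds < 158483 USD: 27745 < 158483 is true
  prior overstay on record: no → false
  interview score ≥ 2: 1 ≥ 2 is false
  biometrics captured: no → false
  return ticket booked: no → false
  invitation letter provided: yes → true
  stated purpose ∈ {business, medical, study}: family is not in the set → false
Combine:
[1.1.1.2] false AND false = false
[1.1.1] false OR false = false
[1.1.2.1.1] false OR false = false
[1.1.2.1.2] exactly-one(true, true) = false
[1.1.2.1] exactly-one(false, false) = false
[1.1.2] NOT false = true
[1.1] false OR true = true
[1] NOT true = false
[2.1.1.1] true OR false = true
[2.1.1.2] false AND false = false
[2.1.1] true AND false = false
[2.1] NOT false = true
[2.2] false OR false OR false OR true = true
[2] true OR true = true
[3] false → false (antecedent false ⇒ implication holds) = true
[root] false AND true AND true = false
Overall: false → refused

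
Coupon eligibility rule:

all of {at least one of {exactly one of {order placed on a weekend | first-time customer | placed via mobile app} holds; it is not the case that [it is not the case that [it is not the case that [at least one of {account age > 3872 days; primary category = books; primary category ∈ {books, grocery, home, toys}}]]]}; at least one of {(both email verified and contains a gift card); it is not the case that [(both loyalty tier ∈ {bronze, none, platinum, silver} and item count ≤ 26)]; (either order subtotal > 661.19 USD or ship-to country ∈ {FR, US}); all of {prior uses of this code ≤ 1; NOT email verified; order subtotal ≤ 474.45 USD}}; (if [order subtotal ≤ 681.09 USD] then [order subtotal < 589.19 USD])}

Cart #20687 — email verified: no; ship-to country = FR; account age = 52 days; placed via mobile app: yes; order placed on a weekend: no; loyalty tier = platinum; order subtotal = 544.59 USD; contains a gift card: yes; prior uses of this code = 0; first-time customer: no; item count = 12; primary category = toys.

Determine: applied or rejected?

Applied

Atomic conditions:
  order placed on a weekend: no → false
  first-time customer: no → false
  placed via mobile app: yes → true
  account age > 3872 days: 52 > 3872 is false
  primary category = books: toys == books is false
  primary category ∈ {books, grocery, home, toys}: toys is in the set → true
  email verified: no → false
  contains a gift card: yes → true
  loyalty tier ∈ {bronze, none, platinum, silver}: platinum is in the set → true
  item count ≤ 26: 12 ≤ 26 is true
  order subtotal > 661.19 USD: 544.59 > 661.19 is false
  ship-to country ∈ {FR, US}: FR is in the set → true
  prior uses of this code ≤ 1: 0 ≤ 1 is true
  NOT email verified: no → true
  order subtotal ≤ 474.45 USD: 544.59 ≤ 474.45 is false
  order subtotal ≤ 681.09 USD: 544.59 ≤ 681.09 is true
  order subtotal < 589.19 USD: 544.59 < 589.19 is true
Combine:
[1.1] exactly-one(false, false, true) = true
[1.2.1.1.1] false OR false OR true = true
[1.2.1.1] NOT true = false
[1.2.1] NOT false = true
[1.2] NOT true = false
[1] true OR false = true
[2.1] false AND true = false
[2.2.1] true AND true = true
[2.2] NOT true = false
[2.3] false OR true = true
[2.4] true AND true AND false = false
[2] false OR false OR true OR false = true
[3] true → true = true
[root] true AND true AND true = true
Overall: true → applied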